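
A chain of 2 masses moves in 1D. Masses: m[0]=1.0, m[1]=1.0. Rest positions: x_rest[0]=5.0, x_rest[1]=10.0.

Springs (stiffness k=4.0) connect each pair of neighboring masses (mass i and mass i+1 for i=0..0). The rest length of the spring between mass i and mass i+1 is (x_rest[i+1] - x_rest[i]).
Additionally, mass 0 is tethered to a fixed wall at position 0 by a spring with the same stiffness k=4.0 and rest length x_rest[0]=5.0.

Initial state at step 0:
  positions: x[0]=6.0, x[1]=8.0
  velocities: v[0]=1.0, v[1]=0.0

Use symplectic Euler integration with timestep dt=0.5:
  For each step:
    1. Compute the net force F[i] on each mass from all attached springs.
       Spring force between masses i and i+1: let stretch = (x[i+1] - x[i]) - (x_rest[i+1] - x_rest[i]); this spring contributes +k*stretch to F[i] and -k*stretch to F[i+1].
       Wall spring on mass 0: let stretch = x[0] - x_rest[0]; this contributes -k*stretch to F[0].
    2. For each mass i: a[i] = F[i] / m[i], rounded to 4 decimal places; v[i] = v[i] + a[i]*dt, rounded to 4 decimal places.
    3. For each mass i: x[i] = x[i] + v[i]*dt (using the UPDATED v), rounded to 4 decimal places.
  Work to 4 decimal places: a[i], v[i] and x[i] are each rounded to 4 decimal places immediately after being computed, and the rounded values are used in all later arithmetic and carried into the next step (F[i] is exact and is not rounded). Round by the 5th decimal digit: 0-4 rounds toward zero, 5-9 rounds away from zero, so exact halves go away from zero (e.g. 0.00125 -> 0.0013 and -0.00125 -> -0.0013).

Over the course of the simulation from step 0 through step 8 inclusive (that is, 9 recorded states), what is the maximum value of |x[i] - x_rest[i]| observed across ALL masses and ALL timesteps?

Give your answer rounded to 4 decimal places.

Answer: 3.0000

Derivation:
Step 0: x=[6.0000 8.0000] v=[1.0000 0.0000]
Step 1: x=[2.5000 11.0000] v=[-7.0000 6.0000]
Step 2: x=[5.0000 10.5000] v=[5.0000 -1.0000]
Step 3: x=[8.0000 9.5000] v=[6.0000 -2.0000]
Step 4: x=[4.5000 12.0000] v=[-7.0000 5.0000]
Step 5: x=[4.0000 12.0000] v=[-1.0000 0.0000]
Step 6: x=[7.5000 9.0000] v=[7.0000 -6.0000]
Step 7: x=[5.0000 9.5000] v=[-5.0000 1.0000]
Step 8: x=[2.0000 10.5000] v=[-6.0000 2.0000]
Max displacement = 3.0000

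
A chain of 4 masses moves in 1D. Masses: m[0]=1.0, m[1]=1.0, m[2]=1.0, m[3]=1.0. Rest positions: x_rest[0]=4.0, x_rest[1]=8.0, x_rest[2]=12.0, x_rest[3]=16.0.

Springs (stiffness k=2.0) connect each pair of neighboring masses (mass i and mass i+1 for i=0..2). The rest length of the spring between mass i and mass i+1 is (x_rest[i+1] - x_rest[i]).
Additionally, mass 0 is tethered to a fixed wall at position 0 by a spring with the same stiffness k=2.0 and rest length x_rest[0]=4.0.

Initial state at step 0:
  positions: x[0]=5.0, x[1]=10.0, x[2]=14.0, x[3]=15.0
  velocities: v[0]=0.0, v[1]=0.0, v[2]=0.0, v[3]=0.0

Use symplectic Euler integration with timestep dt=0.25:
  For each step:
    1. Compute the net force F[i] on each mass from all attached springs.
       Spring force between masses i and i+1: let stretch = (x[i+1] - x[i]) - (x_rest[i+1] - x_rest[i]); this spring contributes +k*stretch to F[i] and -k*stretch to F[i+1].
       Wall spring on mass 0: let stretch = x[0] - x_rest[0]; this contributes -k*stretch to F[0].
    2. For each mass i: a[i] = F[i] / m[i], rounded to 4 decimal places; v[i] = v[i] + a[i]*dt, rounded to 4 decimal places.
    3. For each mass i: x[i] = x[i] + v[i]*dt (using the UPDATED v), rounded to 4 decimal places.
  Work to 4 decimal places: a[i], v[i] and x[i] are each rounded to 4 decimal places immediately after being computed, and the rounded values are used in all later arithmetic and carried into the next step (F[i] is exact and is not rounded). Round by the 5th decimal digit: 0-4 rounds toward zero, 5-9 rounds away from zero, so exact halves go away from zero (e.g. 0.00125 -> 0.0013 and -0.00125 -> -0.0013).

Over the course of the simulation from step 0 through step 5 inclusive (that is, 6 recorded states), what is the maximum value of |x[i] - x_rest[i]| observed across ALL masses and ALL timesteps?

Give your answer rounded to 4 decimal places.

Step 0: x=[5.0000 10.0000 14.0000 15.0000] v=[0.0000 0.0000 0.0000 0.0000]
Step 1: x=[5.0000 9.8750 13.6250 15.3750] v=[0.0000 -0.5000 -1.5000 1.5000]
Step 2: x=[4.9844 9.6094 13.0000 16.0313] v=[-0.0625 -1.0625 -2.5000 2.6250]
Step 3: x=[4.9239 9.1895 12.3301 16.8087] v=[-0.2422 -1.6797 -2.6797 3.1094]
Step 4: x=[4.7811 8.6290 11.8274 17.5262] v=[-0.5714 -2.2422 -2.0107 2.8701]
Step 5: x=[4.5216 7.9873 11.6373 18.0314] v=[-1.0380 -2.5670 -0.7605 2.0207]
Max displacement = 2.0314

Answer: 2.0314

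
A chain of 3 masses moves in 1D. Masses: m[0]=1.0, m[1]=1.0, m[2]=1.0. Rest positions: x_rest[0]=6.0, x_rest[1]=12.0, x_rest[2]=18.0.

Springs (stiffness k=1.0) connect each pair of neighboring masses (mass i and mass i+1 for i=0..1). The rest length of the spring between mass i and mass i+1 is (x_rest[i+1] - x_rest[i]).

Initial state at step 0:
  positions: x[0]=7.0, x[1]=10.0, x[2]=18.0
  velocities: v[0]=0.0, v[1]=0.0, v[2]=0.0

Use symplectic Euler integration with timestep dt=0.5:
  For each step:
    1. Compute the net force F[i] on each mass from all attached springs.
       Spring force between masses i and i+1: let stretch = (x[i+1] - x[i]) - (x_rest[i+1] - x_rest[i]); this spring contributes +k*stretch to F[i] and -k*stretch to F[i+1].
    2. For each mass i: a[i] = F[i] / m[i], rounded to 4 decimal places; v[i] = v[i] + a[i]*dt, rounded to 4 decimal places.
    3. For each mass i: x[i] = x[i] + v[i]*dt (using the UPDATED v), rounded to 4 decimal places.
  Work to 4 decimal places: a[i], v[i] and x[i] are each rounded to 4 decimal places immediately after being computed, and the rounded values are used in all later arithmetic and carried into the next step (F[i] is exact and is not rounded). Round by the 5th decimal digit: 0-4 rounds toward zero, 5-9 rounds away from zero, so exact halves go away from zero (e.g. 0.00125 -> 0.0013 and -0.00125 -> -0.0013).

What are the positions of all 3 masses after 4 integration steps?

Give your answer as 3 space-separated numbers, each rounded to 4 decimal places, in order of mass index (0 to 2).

Step 0: x=[7.0000 10.0000 18.0000] v=[0.0000 0.0000 0.0000]
Step 1: x=[6.2500 11.2500 17.5000] v=[-1.5000 2.5000 -1.0000]
Step 2: x=[5.2500 12.8125 16.9375] v=[-2.0000 3.1250 -1.1250]
Step 3: x=[4.6406 13.5157 16.8438] v=[-1.2188 1.4063 -0.1875]
Step 4: x=[4.7500 12.8321 17.4181] v=[0.2188 -1.3672 1.1485]

Answer: 4.7500 12.8321 17.4181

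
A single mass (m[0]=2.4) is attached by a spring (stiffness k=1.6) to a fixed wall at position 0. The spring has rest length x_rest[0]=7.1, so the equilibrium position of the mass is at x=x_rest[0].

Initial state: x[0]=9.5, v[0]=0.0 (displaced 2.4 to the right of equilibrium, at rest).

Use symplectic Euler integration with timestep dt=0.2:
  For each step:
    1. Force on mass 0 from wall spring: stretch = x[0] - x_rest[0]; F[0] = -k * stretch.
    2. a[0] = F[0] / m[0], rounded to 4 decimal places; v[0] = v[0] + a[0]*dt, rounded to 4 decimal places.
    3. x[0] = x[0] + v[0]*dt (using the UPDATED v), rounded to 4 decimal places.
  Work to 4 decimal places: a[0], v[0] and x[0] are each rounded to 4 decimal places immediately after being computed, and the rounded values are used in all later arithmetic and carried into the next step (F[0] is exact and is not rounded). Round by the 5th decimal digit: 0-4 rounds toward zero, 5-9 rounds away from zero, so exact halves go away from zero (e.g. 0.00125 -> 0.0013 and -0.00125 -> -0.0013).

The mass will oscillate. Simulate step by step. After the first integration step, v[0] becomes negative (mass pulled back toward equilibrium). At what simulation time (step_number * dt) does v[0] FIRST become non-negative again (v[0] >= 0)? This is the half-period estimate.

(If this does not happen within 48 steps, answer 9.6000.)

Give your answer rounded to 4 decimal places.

Answer: 4.0000

Derivation:
Step 0: x=[9.5000] v=[0.0000]
Step 1: x=[9.4360] v=[-0.3200]
Step 2: x=[9.3097] v=[-0.6315]
Step 3: x=[9.1245] v=[-0.9261]
Step 4: x=[8.8853] v=[-1.1960]
Step 5: x=[8.5985] v=[-1.4340]
Step 6: x=[8.2717] v=[-1.6338]
Step 7: x=[7.9137] v=[-1.7900]
Step 8: x=[7.5340] v=[-1.8985]
Step 9: x=[7.1427] v=[-1.9564]
Step 10: x=[6.7503] v=[-1.9621]
Step 11: x=[6.3672] v=[-1.9155]
Step 12: x=[6.0036] v=[-1.8178]
Step 13: x=[5.6693] v=[-1.6716]
Step 14: x=[5.3731] v=[-1.4808]
Step 15: x=[5.1230] v=[-1.2505]
Step 16: x=[4.9256] v=[-0.9869]
Step 17: x=[4.7862] v=[-0.6970]
Step 18: x=[4.7085] v=[-0.3885]
Step 19: x=[4.6946] v=[-0.0696]
Step 20: x=[4.7448] v=[0.2511]
First v>=0 after going negative at step 20, time=4.0000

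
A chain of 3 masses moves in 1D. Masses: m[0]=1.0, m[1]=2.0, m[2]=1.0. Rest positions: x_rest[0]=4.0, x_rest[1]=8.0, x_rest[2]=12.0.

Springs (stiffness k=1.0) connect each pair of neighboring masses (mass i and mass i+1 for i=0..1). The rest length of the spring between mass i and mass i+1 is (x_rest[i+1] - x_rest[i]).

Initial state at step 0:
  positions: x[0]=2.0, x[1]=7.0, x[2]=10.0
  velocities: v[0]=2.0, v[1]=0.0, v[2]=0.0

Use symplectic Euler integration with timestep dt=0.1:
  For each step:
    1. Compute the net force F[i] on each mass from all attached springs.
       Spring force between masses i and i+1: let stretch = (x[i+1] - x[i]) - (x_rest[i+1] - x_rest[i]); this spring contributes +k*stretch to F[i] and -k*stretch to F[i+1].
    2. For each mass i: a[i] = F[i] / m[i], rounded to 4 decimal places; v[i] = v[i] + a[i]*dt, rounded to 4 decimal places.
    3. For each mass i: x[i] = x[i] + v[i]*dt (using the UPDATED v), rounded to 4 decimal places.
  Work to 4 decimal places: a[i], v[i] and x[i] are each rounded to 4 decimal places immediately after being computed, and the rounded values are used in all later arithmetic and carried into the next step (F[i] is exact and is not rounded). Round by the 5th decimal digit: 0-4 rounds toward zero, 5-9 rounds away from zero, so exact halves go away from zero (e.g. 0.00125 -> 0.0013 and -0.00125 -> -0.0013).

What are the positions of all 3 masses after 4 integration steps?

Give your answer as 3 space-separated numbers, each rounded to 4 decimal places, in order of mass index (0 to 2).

Answer: 2.8772 6.9129 10.0971

Derivation:
Step 0: x=[2.0000 7.0000 10.0000] v=[2.0000 0.0000 0.0000]
Step 1: x=[2.2100 6.9900 10.0100] v=[2.1000 -0.1000 0.1000]
Step 2: x=[2.4278 6.9712 10.0298] v=[2.1780 -0.1880 0.1980]
Step 3: x=[2.6510 6.9450 10.0590] v=[2.2323 -0.2622 0.2921]
Step 4: x=[2.8772 6.9129 10.0971] v=[2.2617 -0.3212 0.3807]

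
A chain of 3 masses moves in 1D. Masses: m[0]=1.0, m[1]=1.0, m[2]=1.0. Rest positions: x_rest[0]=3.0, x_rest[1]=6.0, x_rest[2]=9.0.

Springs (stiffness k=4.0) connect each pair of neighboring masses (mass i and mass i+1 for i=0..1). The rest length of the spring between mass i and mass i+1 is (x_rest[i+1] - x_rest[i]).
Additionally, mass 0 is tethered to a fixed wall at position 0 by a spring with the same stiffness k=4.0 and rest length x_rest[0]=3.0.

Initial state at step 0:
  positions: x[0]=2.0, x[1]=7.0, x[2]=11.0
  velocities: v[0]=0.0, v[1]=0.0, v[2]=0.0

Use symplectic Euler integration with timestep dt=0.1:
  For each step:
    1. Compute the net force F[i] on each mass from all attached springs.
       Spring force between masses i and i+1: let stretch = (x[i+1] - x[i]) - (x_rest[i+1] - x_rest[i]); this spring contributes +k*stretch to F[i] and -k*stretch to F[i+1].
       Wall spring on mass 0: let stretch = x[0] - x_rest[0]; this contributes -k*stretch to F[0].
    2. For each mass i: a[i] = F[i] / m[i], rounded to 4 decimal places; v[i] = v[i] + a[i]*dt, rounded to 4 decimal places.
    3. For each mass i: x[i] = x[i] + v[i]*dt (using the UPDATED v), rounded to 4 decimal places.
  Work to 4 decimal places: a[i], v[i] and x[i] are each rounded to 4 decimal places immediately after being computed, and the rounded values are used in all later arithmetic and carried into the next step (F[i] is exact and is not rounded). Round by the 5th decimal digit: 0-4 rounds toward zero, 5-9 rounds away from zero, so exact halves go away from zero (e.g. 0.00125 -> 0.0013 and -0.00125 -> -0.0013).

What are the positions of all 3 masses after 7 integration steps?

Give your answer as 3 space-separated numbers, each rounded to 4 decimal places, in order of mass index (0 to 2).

Answer: 4.1703 6.5057 9.9263

Derivation:
Step 0: x=[2.0000 7.0000 11.0000] v=[0.0000 0.0000 0.0000]
Step 1: x=[2.1200 6.9600 10.9600] v=[1.2000 -0.4000 -0.4000]
Step 2: x=[2.3488 6.8864 10.8800] v=[2.2880 -0.7360 -0.8000]
Step 3: x=[2.6652 6.7910 10.7603] v=[3.1635 -0.9536 -1.1974]
Step 4: x=[3.0400 6.6894 10.6018] v=[3.7477 -1.0162 -1.5851]
Step 5: x=[3.4392 6.5983 10.4068] v=[3.9915 -0.9110 -1.9501]
Step 6: x=[3.8272 6.5332 10.1795] v=[3.8795 -0.6512 -2.2735]
Step 7: x=[4.1703 6.5057 9.9263] v=[3.4310 -0.2751 -2.5320]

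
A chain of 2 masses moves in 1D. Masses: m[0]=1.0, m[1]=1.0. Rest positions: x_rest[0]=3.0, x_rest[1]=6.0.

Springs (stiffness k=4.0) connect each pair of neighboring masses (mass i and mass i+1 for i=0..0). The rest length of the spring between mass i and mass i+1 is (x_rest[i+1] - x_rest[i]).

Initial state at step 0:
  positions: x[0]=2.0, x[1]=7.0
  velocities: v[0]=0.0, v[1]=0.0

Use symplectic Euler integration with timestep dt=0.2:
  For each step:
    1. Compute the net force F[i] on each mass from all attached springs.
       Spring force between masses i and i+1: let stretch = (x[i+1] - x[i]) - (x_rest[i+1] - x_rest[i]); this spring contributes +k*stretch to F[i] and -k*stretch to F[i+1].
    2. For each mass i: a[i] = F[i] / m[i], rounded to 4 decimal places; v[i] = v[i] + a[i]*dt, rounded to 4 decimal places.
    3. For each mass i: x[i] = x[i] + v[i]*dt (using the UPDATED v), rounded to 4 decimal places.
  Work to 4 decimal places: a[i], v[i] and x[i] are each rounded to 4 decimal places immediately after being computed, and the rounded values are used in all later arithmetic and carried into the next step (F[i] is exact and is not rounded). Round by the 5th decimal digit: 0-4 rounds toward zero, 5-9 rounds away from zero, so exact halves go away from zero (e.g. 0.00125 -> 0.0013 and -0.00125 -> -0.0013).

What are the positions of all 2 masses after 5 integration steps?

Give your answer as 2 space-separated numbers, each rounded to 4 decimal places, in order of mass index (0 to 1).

Step 0: x=[2.0000 7.0000] v=[0.0000 0.0000]
Step 1: x=[2.3200 6.6800] v=[1.6000 -1.6000]
Step 2: x=[2.8576 6.1424] v=[2.6880 -2.6880]
Step 3: x=[3.4408 5.5592] v=[2.9158 -2.9158]
Step 4: x=[3.8829 5.1171] v=[2.2105 -2.2105]
Step 5: x=[4.0425 4.9575] v=[0.7979 -0.7979]

Answer: 4.0425 4.9575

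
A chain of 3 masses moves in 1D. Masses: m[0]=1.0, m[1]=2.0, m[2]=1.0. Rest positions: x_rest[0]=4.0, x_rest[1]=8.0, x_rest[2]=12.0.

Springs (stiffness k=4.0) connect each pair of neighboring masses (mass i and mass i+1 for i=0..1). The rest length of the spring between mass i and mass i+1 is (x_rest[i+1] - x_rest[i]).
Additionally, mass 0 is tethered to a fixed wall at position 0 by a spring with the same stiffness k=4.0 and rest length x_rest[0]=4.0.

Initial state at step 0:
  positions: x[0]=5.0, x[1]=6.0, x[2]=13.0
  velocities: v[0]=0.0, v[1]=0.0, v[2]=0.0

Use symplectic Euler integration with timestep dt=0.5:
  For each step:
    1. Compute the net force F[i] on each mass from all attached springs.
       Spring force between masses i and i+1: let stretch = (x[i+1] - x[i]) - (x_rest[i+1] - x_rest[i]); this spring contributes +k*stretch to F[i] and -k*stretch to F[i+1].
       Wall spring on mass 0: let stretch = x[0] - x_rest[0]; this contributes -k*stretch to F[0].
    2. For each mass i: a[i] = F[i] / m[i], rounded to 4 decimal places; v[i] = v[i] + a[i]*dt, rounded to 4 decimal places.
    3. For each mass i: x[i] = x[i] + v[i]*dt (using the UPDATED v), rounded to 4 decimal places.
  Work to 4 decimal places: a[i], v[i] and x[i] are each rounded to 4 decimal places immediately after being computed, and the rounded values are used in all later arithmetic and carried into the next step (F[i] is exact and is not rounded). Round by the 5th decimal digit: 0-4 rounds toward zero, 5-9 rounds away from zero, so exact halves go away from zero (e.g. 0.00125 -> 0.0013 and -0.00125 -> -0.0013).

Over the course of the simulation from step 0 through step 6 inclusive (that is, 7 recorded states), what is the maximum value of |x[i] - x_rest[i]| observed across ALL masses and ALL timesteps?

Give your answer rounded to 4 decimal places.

Step 0: x=[5.0000 6.0000 13.0000] v=[0.0000 0.0000 0.0000]
Step 1: x=[1.0000 9.0000 10.0000] v=[-8.0000 6.0000 -6.0000]
Step 2: x=[4.0000 8.5000 10.0000] v=[6.0000 -1.0000 0.0000]
Step 3: x=[7.5000 6.5000 12.5000] v=[7.0000 -4.0000 5.0000]
Step 4: x=[2.5000 8.0000 13.0000] v=[-10.0000 3.0000 1.0000]
Step 5: x=[0.5000 9.2500 12.5000] v=[-4.0000 2.5000 -1.0000]
Step 6: x=[6.7500 7.7500 12.7500] v=[12.5000 -3.0000 0.5000]
Max displacement = 3.5000

Answer: 3.5000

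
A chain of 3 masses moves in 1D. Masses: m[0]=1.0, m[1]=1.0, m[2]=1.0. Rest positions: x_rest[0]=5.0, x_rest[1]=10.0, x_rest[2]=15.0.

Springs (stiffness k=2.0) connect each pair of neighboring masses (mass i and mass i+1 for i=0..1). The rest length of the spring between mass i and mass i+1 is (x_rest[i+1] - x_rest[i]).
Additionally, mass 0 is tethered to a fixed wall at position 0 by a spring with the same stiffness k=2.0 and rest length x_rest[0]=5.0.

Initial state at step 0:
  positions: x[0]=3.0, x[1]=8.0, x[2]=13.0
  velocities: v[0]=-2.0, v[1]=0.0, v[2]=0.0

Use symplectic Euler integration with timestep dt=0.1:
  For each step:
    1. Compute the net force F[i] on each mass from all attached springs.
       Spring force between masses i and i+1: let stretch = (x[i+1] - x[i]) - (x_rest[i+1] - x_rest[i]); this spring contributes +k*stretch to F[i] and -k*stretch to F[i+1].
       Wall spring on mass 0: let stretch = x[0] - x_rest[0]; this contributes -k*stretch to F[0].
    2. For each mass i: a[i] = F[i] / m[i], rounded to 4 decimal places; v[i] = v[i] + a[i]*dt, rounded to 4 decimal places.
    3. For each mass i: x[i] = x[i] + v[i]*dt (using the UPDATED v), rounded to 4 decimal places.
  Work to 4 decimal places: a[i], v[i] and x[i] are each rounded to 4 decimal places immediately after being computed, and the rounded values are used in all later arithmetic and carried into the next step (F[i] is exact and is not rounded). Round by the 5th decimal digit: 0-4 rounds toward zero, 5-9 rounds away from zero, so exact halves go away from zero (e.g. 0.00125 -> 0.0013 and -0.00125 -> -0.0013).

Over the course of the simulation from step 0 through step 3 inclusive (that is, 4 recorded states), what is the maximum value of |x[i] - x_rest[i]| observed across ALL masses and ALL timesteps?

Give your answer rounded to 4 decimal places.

Answer: 2.3363

Derivation:
Step 0: x=[3.0000 8.0000 13.0000] v=[-2.0000 0.0000 0.0000]
Step 1: x=[2.8400 8.0000 13.0000] v=[-1.6000 0.0000 0.0000]
Step 2: x=[2.7264 7.9968 13.0000] v=[-1.1360 -0.0320 0.0000]
Step 3: x=[2.6637 7.9883 12.9999] v=[-0.6272 -0.0854 -0.0006]
Max displacement = 2.3363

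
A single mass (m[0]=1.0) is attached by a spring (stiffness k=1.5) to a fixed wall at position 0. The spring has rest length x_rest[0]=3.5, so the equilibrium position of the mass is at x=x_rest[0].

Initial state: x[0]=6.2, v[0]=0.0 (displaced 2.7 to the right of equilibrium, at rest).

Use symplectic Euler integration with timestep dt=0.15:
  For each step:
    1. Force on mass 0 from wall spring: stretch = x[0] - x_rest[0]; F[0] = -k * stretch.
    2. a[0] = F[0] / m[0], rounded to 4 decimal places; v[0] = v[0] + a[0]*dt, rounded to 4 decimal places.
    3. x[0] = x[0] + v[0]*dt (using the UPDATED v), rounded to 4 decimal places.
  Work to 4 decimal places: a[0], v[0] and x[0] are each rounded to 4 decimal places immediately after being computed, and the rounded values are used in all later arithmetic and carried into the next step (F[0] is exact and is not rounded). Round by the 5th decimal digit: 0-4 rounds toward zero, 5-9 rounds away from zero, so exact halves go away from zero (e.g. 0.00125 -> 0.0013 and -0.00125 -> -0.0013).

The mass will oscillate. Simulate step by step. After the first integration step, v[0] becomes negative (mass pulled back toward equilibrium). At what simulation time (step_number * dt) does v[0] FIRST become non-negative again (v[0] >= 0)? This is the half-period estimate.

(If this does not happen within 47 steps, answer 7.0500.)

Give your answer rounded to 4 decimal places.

Answer: 2.7000

Derivation:
Step 0: x=[6.2000] v=[0.0000]
Step 1: x=[6.1089] v=[-0.6075]
Step 2: x=[5.9297] v=[-1.1945]
Step 3: x=[5.6685] v=[-1.7412]
Step 4: x=[5.3341] v=[-2.2291]
Step 5: x=[4.9378] v=[-2.6418]
Step 6: x=[4.4930] v=[-2.9653]
Step 7: x=[4.0147] v=[-3.1887]
Step 8: x=[3.5190] v=[-3.3045]
Step 9: x=[3.0227] v=[-3.3088]
Step 10: x=[2.5425] v=[-3.2014]
Step 11: x=[2.0946] v=[-2.9860]
Step 12: x=[1.6941] v=[-2.6698]
Step 13: x=[1.3546] v=[-2.2635]
Step 14: x=[1.0875] v=[-1.7808]
Step 15: x=[0.9018] v=[-1.2380]
Step 16: x=[0.8038] v=[-0.6534]
Step 17: x=[0.7968] v=[-0.0468]
Step 18: x=[0.8810] v=[0.5614]
First v>=0 after going negative at step 18, time=2.7000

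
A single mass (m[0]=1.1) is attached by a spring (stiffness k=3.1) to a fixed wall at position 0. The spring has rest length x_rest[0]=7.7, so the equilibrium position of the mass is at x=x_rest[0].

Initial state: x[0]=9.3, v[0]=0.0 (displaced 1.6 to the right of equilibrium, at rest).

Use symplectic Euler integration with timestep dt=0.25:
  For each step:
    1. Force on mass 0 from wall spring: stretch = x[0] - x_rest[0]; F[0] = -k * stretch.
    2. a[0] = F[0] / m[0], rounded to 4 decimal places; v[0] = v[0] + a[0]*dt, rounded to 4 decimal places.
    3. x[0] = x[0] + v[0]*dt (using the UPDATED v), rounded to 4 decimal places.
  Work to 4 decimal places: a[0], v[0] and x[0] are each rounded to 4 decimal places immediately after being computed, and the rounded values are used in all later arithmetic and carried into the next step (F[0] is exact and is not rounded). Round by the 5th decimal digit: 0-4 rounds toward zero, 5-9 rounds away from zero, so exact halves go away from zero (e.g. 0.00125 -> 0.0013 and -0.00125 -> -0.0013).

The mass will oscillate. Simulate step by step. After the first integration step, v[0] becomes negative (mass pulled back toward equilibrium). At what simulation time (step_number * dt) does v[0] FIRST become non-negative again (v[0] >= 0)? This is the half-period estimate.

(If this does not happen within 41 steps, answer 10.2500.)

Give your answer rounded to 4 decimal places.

Answer: 2.0000

Derivation:
Step 0: x=[9.3000] v=[0.0000]
Step 1: x=[9.0182] v=[-1.1273]
Step 2: x=[8.5042] v=[-2.0560]
Step 3: x=[7.8486] v=[-2.6226]
Step 4: x=[7.1668] v=[-2.7273]
Step 5: x=[6.5789] v=[-2.3516]
Step 6: x=[6.1885] v=[-1.5617]
Step 7: x=[6.0643] v=[-0.4968]
Step 8: x=[6.2282] v=[0.6556]
First v>=0 after going negative at step 8, time=2.0000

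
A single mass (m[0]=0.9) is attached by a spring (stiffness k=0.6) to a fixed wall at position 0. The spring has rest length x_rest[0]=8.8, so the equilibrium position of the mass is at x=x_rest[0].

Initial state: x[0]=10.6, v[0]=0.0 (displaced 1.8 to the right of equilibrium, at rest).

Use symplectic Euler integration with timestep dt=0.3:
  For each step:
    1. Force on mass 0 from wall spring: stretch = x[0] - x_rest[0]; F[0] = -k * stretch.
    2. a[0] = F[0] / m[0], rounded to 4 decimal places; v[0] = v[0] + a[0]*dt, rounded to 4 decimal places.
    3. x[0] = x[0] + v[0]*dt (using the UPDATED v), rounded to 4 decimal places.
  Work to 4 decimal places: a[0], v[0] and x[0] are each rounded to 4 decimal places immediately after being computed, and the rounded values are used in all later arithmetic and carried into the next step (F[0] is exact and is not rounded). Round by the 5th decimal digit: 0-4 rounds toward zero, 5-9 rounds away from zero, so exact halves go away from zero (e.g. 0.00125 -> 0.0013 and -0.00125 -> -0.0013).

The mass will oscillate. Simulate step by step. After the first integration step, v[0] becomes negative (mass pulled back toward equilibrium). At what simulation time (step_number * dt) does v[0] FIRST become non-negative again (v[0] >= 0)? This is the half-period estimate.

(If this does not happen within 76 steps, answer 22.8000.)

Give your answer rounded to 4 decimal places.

Step 0: x=[10.6000] v=[0.0000]
Step 1: x=[10.4920] v=[-0.3600]
Step 2: x=[10.2825] v=[-0.6984]
Step 3: x=[9.9840] v=[-0.9949]
Step 4: x=[9.6145] v=[-1.2317]
Step 5: x=[9.1961] v=[-1.3946]
Step 6: x=[8.7540] v=[-1.4738]
Step 7: x=[8.3146] v=[-1.4646]
Step 8: x=[7.9044] v=[-1.3675]
Step 9: x=[7.5479] v=[-1.1884]
Step 10: x=[7.2665] v=[-0.9380]
Step 11: x=[7.0771] v=[-0.6313]
Step 12: x=[6.9911] v=[-0.2867]
Step 13: x=[7.0136] v=[0.0751]
First v>=0 after going negative at step 13, time=3.9000

Answer: 3.9000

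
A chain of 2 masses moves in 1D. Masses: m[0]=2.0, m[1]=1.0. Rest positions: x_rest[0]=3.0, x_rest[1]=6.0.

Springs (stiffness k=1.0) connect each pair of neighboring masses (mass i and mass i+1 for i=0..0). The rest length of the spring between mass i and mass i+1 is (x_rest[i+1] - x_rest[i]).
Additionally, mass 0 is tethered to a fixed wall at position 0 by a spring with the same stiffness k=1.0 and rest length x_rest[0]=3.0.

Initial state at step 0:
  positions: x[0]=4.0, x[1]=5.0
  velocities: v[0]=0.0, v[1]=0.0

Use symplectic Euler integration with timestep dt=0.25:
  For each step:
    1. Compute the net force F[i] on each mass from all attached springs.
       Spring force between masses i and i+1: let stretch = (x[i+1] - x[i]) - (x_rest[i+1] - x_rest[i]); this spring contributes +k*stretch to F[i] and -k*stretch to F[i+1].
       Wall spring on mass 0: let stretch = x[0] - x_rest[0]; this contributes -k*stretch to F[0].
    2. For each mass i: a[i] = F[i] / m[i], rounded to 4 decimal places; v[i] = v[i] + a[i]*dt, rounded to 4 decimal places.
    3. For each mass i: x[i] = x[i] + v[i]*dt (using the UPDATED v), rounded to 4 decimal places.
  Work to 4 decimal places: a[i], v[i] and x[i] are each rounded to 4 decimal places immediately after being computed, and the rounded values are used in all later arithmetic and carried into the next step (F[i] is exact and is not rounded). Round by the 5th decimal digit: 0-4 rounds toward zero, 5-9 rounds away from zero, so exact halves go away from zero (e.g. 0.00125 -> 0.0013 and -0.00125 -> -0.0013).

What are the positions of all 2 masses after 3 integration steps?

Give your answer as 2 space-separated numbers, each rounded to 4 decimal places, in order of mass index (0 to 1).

Step 0: x=[4.0000 5.0000] v=[0.0000 0.0000]
Step 1: x=[3.9063 5.1250] v=[-0.3750 0.5000]
Step 2: x=[3.7286 5.3613] v=[-0.7110 0.9453]
Step 3: x=[3.4854 5.6831] v=[-0.9730 1.2871]

Answer: 3.4854 5.6831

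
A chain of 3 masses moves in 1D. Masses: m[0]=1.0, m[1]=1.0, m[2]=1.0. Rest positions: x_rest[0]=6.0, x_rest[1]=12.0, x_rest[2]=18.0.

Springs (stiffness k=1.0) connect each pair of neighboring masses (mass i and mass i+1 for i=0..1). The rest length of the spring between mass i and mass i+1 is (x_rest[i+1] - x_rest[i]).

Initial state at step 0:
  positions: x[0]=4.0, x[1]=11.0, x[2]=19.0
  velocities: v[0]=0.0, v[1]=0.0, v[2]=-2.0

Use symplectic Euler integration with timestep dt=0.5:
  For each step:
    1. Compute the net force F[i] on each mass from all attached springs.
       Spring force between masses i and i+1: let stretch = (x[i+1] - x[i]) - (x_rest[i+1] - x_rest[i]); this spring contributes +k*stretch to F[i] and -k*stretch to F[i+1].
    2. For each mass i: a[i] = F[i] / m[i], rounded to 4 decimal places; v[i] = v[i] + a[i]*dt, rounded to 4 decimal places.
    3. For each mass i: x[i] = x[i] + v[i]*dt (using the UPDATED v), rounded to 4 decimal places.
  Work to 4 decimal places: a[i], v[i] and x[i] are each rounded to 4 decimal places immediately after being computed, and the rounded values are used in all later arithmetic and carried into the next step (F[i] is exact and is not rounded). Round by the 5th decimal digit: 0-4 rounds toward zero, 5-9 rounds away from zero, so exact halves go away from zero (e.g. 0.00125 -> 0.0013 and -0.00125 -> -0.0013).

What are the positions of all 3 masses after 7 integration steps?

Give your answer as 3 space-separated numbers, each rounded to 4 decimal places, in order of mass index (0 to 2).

Answer: 4.0070 8.6589 14.3345

Derivation:
Step 0: x=[4.0000 11.0000 19.0000] v=[0.0000 0.0000 -2.0000]
Step 1: x=[4.2500 11.2500 17.5000] v=[0.5000 0.5000 -3.0000]
Step 2: x=[4.7500 11.3125 15.9375] v=[1.0000 0.1250 -3.1250]
Step 3: x=[5.3907 10.8906 14.7188] v=[1.2813 -0.8438 -2.4375]
Step 4: x=[5.9064 10.0508 14.0430] v=[1.0313 -1.6797 -1.3516]
Step 5: x=[5.9582 9.1729 13.8692] v=[0.1035 -1.7558 -0.3477]
Step 6: x=[5.3136 8.6654 14.0213] v=[-1.2892 -1.0150 0.3042]
Step 7: x=[4.0070 8.6589 14.3345] v=[-2.6133 -0.0130 0.6263]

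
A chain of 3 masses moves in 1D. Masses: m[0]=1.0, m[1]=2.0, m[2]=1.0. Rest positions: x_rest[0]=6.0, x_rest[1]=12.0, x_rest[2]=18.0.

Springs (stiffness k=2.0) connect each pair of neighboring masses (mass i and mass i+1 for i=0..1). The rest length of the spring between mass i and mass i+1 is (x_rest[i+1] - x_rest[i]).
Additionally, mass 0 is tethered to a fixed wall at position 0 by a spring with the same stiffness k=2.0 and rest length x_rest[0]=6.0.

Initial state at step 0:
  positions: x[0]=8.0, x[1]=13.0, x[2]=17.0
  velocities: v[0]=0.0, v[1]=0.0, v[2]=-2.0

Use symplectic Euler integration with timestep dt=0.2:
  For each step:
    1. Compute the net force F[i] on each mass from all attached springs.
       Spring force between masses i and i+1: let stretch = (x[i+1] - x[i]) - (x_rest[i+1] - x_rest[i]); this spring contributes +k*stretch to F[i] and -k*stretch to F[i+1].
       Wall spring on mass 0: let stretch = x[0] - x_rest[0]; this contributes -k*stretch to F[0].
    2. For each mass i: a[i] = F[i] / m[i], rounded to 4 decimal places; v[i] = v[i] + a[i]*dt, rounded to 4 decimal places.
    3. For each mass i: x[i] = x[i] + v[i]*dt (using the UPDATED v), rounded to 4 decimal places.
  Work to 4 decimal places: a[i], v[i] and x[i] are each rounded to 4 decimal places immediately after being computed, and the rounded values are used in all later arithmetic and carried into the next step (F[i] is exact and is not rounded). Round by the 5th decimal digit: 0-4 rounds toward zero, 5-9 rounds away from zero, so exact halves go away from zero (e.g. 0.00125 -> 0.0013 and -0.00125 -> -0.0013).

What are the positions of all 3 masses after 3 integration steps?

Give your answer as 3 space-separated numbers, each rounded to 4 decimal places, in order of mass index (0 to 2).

Answer: 6.7291 12.6993 16.8054

Derivation:
Step 0: x=[8.0000 13.0000 17.0000] v=[0.0000 0.0000 -2.0000]
Step 1: x=[7.7600 12.9600 16.7600] v=[-1.2000 -0.2000 -1.2000]
Step 2: x=[7.3152 12.8640 16.6960] v=[-2.2240 -0.4800 -0.3200]
Step 3: x=[6.7291 12.6993 16.8054] v=[-2.9306 -0.8234 0.5472]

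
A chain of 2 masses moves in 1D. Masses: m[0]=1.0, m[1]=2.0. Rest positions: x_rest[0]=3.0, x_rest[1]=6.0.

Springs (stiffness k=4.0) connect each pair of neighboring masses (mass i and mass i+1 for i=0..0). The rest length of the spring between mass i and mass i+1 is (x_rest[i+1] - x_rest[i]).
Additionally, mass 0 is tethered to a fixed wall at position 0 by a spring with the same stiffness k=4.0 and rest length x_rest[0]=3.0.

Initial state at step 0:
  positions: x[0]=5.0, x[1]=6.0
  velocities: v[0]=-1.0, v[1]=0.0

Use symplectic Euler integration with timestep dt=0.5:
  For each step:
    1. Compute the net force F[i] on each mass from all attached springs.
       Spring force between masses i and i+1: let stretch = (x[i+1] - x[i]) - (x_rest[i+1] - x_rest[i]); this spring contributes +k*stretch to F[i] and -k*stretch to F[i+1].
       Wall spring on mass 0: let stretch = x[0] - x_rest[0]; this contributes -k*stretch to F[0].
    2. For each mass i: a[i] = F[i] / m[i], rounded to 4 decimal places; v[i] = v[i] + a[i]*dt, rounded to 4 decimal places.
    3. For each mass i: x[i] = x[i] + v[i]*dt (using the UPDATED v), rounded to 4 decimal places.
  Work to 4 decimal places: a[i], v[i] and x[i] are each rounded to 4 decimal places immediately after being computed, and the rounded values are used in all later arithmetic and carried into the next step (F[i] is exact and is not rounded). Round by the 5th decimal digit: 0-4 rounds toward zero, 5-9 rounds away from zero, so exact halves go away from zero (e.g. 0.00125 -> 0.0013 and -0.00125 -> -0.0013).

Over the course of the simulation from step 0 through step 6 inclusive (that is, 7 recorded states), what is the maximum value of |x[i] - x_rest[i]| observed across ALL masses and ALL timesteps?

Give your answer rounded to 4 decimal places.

Step 0: x=[5.0000 6.0000] v=[-1.0000 0.0000]
Step 1: x=[0.5000 7.0000] v=[-9.0000 2.0000]
Step 2: x=[2.0000 6.2500] v=[3.0000 -1.5000]
Step 3: x=[5.7500 4.8750] v=[7.5000 -2.7500]
Step 4: x=[2.8750 5.4375] v=[-5.7500 1.1250]
Step 5: x=[-0.3125 6.2188] v=[-6.3750 1.5625]
Step 6: x=[3.3438 5.2344] v=[7.3126 -1.9688]
Max displacement = 3.3125

Answer: 3.3125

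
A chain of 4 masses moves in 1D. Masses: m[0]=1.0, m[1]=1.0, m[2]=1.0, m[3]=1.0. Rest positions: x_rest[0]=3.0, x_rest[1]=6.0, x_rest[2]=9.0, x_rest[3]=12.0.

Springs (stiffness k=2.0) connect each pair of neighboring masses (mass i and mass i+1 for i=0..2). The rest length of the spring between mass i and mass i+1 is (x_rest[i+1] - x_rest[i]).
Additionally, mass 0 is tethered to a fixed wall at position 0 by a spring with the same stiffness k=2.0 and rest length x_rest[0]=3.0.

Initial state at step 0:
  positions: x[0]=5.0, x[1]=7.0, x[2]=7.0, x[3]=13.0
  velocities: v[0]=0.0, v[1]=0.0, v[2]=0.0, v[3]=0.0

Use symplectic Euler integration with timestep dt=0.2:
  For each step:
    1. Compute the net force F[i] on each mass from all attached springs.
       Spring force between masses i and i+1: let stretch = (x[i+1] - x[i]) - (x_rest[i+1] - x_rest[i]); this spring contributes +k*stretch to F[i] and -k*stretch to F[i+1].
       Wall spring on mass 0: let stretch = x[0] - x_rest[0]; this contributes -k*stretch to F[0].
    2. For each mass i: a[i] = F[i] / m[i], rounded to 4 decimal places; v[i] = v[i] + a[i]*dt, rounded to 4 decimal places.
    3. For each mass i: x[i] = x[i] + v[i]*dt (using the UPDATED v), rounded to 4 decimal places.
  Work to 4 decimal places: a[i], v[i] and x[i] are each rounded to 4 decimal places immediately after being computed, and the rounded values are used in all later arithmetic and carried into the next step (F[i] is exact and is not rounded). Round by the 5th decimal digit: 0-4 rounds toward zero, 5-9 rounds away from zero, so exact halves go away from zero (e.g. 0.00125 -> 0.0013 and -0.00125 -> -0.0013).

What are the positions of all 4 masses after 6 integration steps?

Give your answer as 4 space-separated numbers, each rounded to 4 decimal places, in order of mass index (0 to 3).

Answer: 1.6683 5.7912 11.3495 11.0058

Derivation:
Step 0: x=[5.0000 7.0000 7.0000 13.0000] v=[0.0000 0.0000 0.0000 0.0000]
Step 1: x=[4.7600 6.8400 7.4800 12.7600] v=[-1.2000 -0.8000 2.4000 -1.2000]
Step 2: x=[4.3056 6.5648 8.3312 12.3376] v=[-2.2720 -1.3760 4.2560 -2.1120]
Step 3: x=[3.6875 6.2502 9.3616 11.8347] v=[-3.0906 -1.5731 5.1520 -2.5146]
Step 4: x=[2.9794 5.9795 10.3409 11.3739] v=[-3.5405 -1.3536 4.8967 -2.3038]
Step 5: x=[2.2730 5.8177 11.0540 11.0705] v=[-3.5322 -0.8091 3.5653 -1.5170]
Step 6: x=[1.6683 5.7912 11.3495 11.0058] v=[-3.0235 -0.1325 1.4774 -0.3236]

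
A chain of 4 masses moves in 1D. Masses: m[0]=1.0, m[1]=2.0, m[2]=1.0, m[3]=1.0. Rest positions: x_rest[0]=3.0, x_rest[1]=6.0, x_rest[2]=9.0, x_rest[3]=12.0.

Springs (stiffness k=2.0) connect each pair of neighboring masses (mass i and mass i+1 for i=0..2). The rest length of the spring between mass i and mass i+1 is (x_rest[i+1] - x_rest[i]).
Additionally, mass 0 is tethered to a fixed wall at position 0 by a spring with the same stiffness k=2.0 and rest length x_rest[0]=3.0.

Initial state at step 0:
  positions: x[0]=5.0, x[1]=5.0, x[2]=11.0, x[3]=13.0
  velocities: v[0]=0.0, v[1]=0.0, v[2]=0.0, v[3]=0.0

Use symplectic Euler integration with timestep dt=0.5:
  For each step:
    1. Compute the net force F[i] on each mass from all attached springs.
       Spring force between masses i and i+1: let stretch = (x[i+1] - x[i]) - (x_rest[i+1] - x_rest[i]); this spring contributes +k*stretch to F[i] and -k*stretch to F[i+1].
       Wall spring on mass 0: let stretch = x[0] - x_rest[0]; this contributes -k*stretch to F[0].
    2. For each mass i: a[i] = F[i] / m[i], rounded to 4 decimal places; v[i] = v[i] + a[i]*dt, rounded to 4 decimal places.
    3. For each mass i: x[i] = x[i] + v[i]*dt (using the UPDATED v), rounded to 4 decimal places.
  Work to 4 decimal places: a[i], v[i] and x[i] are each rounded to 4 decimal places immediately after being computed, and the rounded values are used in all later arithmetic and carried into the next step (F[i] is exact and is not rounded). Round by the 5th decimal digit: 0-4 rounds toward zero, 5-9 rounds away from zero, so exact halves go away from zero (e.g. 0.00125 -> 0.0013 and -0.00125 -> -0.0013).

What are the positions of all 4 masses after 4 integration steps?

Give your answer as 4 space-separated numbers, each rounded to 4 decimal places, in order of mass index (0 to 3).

Step 0: x=[5.0000 5.0000 11.0000 13.0000] v=[0.0000 0.0000 0.0000 0.0000]
Step 1: x=[2.5000 6.5000 9.0000 13.5000] v=[-5.0000 3.0000 -4.0000 1.0000]
Step 2: x=[0.7500 7.6250 8.0000 13.2500] v=[-3.5000 2.2500 -2.0000 -0.5000]
Step 3: x=[2.0625 7.1250 9.4375 11.8750] v=[2.6250 -1.0000 2.8750 -2.7500]
Step 4: x=[4.8750 5.9375 10.9375 10.7813] v=[5.6250 -2.3750 3.0000 -2.1875]

Answer: 4.8750 5.9375 10.9375 10.7813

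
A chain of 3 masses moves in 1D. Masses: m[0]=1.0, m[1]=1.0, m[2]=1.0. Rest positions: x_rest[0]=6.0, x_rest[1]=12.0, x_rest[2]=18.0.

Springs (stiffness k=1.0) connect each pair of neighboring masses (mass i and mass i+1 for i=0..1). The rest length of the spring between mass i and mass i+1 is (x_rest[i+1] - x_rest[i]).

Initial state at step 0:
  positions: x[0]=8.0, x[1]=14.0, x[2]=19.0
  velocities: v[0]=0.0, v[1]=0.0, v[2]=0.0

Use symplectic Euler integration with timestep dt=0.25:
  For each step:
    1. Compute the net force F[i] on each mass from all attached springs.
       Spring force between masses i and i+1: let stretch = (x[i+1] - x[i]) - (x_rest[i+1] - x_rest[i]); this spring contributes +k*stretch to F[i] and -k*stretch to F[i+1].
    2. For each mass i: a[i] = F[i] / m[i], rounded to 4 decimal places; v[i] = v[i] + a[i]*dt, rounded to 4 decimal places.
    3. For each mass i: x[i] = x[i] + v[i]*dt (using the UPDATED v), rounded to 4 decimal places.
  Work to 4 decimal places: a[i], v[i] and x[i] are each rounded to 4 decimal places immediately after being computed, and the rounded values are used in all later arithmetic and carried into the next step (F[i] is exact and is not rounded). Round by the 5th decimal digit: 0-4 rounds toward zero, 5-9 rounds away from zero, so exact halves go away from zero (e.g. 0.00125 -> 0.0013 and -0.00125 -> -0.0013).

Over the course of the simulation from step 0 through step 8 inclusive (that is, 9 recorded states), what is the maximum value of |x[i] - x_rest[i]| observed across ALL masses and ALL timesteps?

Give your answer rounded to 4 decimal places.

Step 0: x=[8.0000 14.0000 19.0000] v=[0.0000 0.0000 0.0000]
Step 1: x=[8.0000 13.9375 19.0625] v=[0.0000 -0.2500 0.2500]
Step 2: x=[7.9961 13.8242 19.1797] v=[-0.0156 -0.4531 0.4688]
Step 3: x=[7.9815 13.6814 19.3372] v=[-0.0586 -0.5713 0.6299]
Step 4: x=[7.9481 13.5358 19.5162] v=[-0.1336 -0.5823 0.7160]
Step 5: x=[7.8889 13.4148 19.6964] v=[-0.2367 -0.4841 0.7209]
Step 6: x=[7.8001 13.3410 19.8590] v=[-0.3552 -0.2952 0.6505]
Step 7: x=[7.6826 13.3283 19.9893] v=[-0.4700 -0.0509 0.5210]
Step 8: x=[7.5430 13.3790 20.0783] v=[-0.5586 0.2029 0.3558]
Max displacement = 2.0783

Answer: 2.0783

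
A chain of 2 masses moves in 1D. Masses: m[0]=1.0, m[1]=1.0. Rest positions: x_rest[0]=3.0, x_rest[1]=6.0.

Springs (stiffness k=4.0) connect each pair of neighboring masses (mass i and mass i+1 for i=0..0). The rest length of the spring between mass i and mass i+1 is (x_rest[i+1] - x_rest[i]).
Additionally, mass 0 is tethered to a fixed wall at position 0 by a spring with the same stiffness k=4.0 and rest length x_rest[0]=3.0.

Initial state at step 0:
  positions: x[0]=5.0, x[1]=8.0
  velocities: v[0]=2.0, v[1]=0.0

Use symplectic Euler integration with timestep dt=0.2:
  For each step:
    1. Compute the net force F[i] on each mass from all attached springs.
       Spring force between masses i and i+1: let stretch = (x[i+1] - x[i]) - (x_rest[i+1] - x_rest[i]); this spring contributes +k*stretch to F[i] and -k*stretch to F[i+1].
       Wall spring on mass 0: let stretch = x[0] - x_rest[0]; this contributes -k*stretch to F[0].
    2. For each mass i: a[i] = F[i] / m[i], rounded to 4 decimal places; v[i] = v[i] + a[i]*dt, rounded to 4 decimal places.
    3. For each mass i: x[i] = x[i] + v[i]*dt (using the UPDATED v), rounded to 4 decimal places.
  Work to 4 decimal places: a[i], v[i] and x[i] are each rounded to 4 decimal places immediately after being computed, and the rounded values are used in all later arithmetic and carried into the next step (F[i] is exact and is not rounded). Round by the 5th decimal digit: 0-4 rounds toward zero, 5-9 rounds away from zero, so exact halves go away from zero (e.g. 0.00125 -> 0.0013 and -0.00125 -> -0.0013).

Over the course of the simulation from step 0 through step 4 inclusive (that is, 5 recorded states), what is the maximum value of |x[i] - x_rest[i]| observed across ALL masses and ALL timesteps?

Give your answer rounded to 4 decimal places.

Answer: 2.0800

Derivation:
Step 0: x=[5.0000 8.0000] v=[2.0000 0.0000]
Step 1: x=[5.0800 8.0000] v=[0.4000 0.0000]
Step 2: x=[4.8144 8.0128] v=[-1.3280 0.0640]
Step 3: x=[4.2902 7.9939] v=[-2.6208 -0.0947]
Step 4: x=[3.6722 7.8624] v=[-3.0900 -0.6577]
Max displacement = 2.0800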